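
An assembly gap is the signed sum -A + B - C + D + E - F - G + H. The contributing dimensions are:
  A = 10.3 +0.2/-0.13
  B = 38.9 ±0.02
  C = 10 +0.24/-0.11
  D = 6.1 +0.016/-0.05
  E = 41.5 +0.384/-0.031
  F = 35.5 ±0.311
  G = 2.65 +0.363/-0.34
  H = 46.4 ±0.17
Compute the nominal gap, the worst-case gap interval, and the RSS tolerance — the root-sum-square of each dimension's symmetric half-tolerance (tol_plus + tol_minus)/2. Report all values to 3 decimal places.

Stack each dimension's contribution:
  -A: nom -10.300 → Σnom=-10.300; wc +0.130/-0.200 → slack +0.130/-0.200; half-tol=0.165, Σhalf²=0.027225
  +B: nom +38.900 → Σnom=28.600; wc +0.020/-0.020 → slack +0.150/-0.220; half-tol=0.020, Σhalf²=0.027625
  -C: nom -10.000 → Σnom=18.600; wc +0.110/-0.240 → slack +0.260/-0.460; half-tol=0.175, Σhalf²=0.058250
  +D: nom +6.100 → Σnom=24.700; wc +0.016/-0.050 → slack +0.276/-0.510; half-tol=0.033, Σhalf²=0.059339
  +E: nom +41.500 → Σnom=66.200; wc +0.384/-0.031 → slack +0.660/-0.541; half-tol=0.208, Σhalf²=0.102395
  -F: nom -35.500 → Σnom=30.700; wc +0.311/-0.311 → slack +0.971/-0.852; half-tol=0.311, Σhalf²=0.199116
  -G: nom -2.650 → Σnom=28.050; wc +0.340/-0.363 → slack +1.311/-1.215; half-tol=0.352, Σhalf²=0.322669
  +H: nom +46.400 → Σnom=74.450; wc +0.170/-0.170 → slack +1.481/-1.385; half-tol=0.170, Σhalf²=0.351569
Nominal = 74.450. Worst-case = [74.450 - 1.385, 74.450 + 1.481] = [73.065, 75.931]. RSS = √0.351569 = 0.593.

nominal=74.450 wc=[73.065,75.931] rss=0.593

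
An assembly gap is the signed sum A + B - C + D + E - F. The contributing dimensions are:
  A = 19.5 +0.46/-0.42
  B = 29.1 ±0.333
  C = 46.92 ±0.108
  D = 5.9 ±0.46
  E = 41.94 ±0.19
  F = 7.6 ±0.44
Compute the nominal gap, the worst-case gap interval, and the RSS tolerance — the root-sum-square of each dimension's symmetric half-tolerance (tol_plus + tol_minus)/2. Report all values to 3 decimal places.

Stack each dimension's contribution:
  +A: nom +19.500 → Σnom=19.500; wc +0.460/-0.420 → slack +0.460/-0.420; half-tol=0.440, Σhalf²=0.193600
  +B: nom +29.100 → Σnom=48.600; wc +0.333/-0.333 → slack +0.793/-0.753; half-tol=0.333, Σhalf²=0.304489
  -C: nom -46.920 → Σnom=1.680; wc +0.108/-0.108 → slack +0.901/-0.861; half-tol=0.108, Σhalf²=0.316153
  +D: nom +5.900 → Σnom=7.580; wc +0.460/-0.460 → slack +1.361/-1.321; half-tol=0.460, Σhalf²=0.527753
  +E: nom +41.940 → Σnom=49.520; wc +0.190/-0.190 → slack +1.551/-1.511; half-tol=0.190, Σhalf²=0.563853
  -F: nom -7.600 → Σnom=41.920; wc +0.440/-0.440 → slack +1.991/-1.951; half-tol=0.440, Σhalf²=0.757453
Nominal = 41.920. Worst-case = [41.920 - 1.951, 41.920 + 1.991] = [39.969, 43.911]. RSS = √0.757453 = 0.870.

nominal=41.920 wc=[39.969,43.911] rss=0.870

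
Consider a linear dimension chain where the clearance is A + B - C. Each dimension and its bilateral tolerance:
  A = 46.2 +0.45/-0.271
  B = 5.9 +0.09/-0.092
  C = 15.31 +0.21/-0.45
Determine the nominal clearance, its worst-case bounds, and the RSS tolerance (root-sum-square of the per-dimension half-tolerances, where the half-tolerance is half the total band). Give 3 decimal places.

nominal=36.790 wc=[36.217,37.780] rss=0.497

Stack each dimension's contribution:
  +A: nom +46.200 → Σnom=46.200; wc +0.450/-0.271 → slack +0.450/-0.271; half-tol=0.361, Σhalf²=0.129960
  +B: nom +5.900 → Σnom=52.100; wc +0.090/-0.092 → slack +0.540/-0.363; half-tol=0.091, Σhalf²=0.138241
  -C: nom -15.310 → Σnom=36.790; wc +0.450/-0.210 → slack +0.990/-0.573; half-tol=0.330, Σhalf²=0.247141
Nominal = 36.790. Worst-case = [36.790 - 0.573, 36.790 + 0.990] = [36.217, 37.780]. RSS = √0.247141 = 0.497.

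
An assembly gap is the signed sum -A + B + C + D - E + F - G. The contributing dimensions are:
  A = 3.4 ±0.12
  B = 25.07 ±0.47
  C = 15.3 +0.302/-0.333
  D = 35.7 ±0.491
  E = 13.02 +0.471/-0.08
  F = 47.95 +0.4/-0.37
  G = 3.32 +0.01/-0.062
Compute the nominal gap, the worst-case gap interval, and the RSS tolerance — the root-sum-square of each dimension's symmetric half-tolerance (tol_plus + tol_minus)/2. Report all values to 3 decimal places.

nominal=104.280 wc=[102.015,106.205] rss=0.896

Stack each dimension's contribution:
  -A: nom -3.400 → Σnom=-3.400; wc +0.120/-0.120 → slack +0.120/-0.120; half-tol=0.120, Σhalf²=0.014400
  +B: nom +25.070 → Σnom=21.670; wc +0.470/-0.470 → slack +0.590/-0.590; half-tol=0.470, Σhalf²=0.235300
  +C: nom +15.300 → Σnom=36.970; wc +0.302/-0.333 → slack +0.892/-0.923; half-tol=0.318, Σhalf²=0.336106
  +D: nom +35.700 → Σnom=72.670; wc +0.491/-0.491 → slack +1.383/-1.414; half-tol=0.491, Σhalf²=0.577187
  -E: nom -13.020 → Σnom=59.650; wc +0.080/-0.471 → slack +1.463/-1.885; half-tol=0.275, Σhalf²=0.653087
  +F: nom +47.950 → Σnom=107.600; wc +0.400/-0.370 → slack +1.863/-2.255; half-tol=0.385, Σhalf²=0.801312
  -G: nom -3.320 → Σnom=104.280; wc +0.062/-0.010 → slack +1.925/-2.265; half-tol=0.036, Σhalf²=0.802608
Nominal = 104.280. Worst-case = [104.280 - 2.265, 104.280 + 1.925] = [102.015, 106.205]. RSS = √0.802608 = 0.896.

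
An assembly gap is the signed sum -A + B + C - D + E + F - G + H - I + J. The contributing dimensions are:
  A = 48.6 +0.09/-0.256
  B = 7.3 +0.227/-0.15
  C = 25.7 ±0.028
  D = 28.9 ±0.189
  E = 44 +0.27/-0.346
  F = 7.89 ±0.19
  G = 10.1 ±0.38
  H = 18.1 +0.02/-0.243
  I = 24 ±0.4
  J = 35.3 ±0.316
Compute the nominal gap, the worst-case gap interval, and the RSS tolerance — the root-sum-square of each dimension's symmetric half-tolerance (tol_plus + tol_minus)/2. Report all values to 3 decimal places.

Stack each dimension's contribution:
  -A: nom -48.600 → Σnom=-48.600; wc +0.256/-0.090 → slack +0.256/-0.090; half-tol=0.173, Σhalf²=0.029929
  +B: nom +7.300 → Σnom=-41.300; wc +0.227/-0.150 → slack +0.483/-0.240; half-tol=0.189, Σhalf²=0.065461
  +C: nom +25.700 → Σnom=-15.600; wc +0.028/-0.028 → slack +0.511/-0.268; half-tol=0.028, Σhalf²=0.066245
  -D: nom -28.900 → Σnom=-44.500; wc +0.189/-0.189 → slack +0.700/-0.457; half-tol=0.189, Σhalf²=0.101966
  +E: nom +44.000 → Σnom=-0.500; wc +0.270/-0.346 → slack +0.970/-0.803; half-tol=0.308, Σhalf²=0.196830
  +F: nom +7.890 → Σnom=7.390; wc +0.190/-0.190 → slack +1.160/-0.993; half-tol=0.190, Σhalf²=0.232930
  -G: nom -10.100 → Σnom=-2.710; wc +0.380/-0.380 → slack +1.540/-1.373; half-tol=0.380, Σhalf²=0.377330
  +H: nom +18.100 → Σnom=15.390; wc +0.020/-0.243 → slack +1.560/-1.616; half-tol=0.132, Σhalf²=0.394622
  -I: nom -24.000 → Σnom=-8.610; wc +0.400/-0.400 → slack +1.960/-2.016; half-tol=0.400, Σhalf²=0.554623
  +J: nom +35.300 → Σnom=26.690; wc +0.316/-0.316 → slack +2.276/-2.332; half-tol=0.316, Σhalf²=0.654478
Nominal = 26.690. Worst-case = [26.690 - 2.332, 26.690 + 2.276] = [24.358, 28.966]. RSS = √0.654478 = 0.809.

nominal=26.690 wc=[24.358,28.966] rss=0.809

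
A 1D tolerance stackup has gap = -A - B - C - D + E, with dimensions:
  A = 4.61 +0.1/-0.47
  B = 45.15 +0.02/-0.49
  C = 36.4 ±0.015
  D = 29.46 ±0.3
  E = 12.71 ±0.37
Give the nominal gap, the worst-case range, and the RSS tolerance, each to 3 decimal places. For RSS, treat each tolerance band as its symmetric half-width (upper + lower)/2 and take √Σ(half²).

Stack each dimension's contribution:
  -A: nom -4.610 → Σnom=-4.610; wc +0.470/-0.100 → slack +0.470/-0.100; half-tol=0.285, Σhalf²=0.081225
  -B: nom -45.150 → Σnom=-49.760; wc +0.490/-0.020 → slack +0.960/-0.120; half-tol=0.255, Σhalf²=0.146250
  -C: nom -36.400 → Σnom=-86.160; wc +0.015/-0.015 → slack +0.975/-0.135; half-tol=0.015, Σhalf²=0.146475
  -D: nom -29.460 → Σnom=-115.620; wc +0.300/-0.300 → slack +1.275/-0.435; half-tol=0.300, Σhalf²=0.236475
  +E: nom +12.710 → Σnom=-102.910; wc +0.370/-0.370 → slack +1.645/-0.805; half-tol=0.370, Σhalf²=0.373375
Nominal = -102.910. Worst-case = [-102.910 - 0.805, -102.910 + 1.645] = [-103.715, -101.265]. RSS = √0.373375 = 0.611.

nominal=-102.910 wc=[-103.715,-101.265] rss=0.611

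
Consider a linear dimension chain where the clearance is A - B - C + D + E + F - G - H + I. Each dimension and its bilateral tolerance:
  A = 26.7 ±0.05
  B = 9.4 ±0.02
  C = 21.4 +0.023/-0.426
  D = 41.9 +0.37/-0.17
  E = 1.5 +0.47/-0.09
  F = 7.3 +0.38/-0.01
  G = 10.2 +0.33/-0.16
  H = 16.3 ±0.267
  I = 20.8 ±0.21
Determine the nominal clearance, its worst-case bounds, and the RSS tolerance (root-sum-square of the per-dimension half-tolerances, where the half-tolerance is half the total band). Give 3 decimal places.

Stack each dimension's contribution:
  +A: nom +26.700 → Σnom=26.700; wc +0.050/-0.050 → slack +0.050/-0.050; half-tol=0.050, Σhalf²=0.002500
  -B: nom -9.400 → Σnom=17.300; wc +0.020/-0.020 → slack +0.070/-0.070; half-tol=0.020, Σhalf²=0.002900
  -C: nom -21.400 → Σnom=-4.100; wc +0.426/-0.023 → slack +0.496/-0.093; half-tol=0.225, Σhalf²=0.053300
  +D: nom +41.900 → Σnom=37.800; wc +0.370/-0.170 → slack +0.866/-0.263; half-tol=0.270, Σhalf²=0.126200
  +E: nom +1.500 → Σnom=39.300; wc +0.470/-0.090 → slack +1.336/-0.353; half-tol=0.280, Σhalf²=0.204600
  +F: nom +7.300 → Σnom=46.600; wc +0.380/-0.010 → slack +1.716/-0.363; half-tol=0.195, Σhalf²=0.242625
  -G: nom -10.200 → Σnom=36.400; wc +0.160/-0.330 → slack +1.876/-0.693; half-tol=0.245, Σhalf²=0.302650
  -H: nom -16.300 → Σnom=20.100; wc +0.267/-0.267 → slack +2.143/-0.960; half-tol=0.267, Σhalf²=0.373939
  +I: nom +20.800 → Σnom=40.900; wc +0.210/-0.210 → slack +2.353/-1.170; half-tol=0.210, Σhalf²=0.418039
Nominal = 40.900. Worst-case = [40.900 - 1.170, 40.900 + 2.353] = [39.730, 43.253]. RSS = √0.418039 = 0.647.

nominal=40.900 wc=[39.730,43.253] rss=0.647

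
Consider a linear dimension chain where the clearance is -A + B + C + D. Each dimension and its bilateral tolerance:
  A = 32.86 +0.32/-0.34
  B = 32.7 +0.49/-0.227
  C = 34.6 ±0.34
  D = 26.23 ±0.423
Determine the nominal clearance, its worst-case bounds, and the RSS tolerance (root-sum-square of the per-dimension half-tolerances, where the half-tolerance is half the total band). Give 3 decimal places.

nominal=60.670 wc=[59.360,62.263] rss=0.729

Stack each dimension's contribution:
  -A: nom -32.860 → Σnom=-32.860; wc +0.340/-0.320 → slack +0.340/-0.320; half-tol=0.330, Σhalf²=0.108900
  +B: nom +32.700 → Σnom=-0.160; wc +0.490/-0.227 → slack +0.830/-0.547; half-tol=0.358, Σhalf²=0.237422
  +C: nom +34.600 → Σnom=34.440; wc +0.340/-0.340 → slack +1.170/-0.887; half-tol=0.340, Σhalf²=0.353022
  +D: nom +26.230 → Σnom=60.670; wc +0.423/-0.423 → slack +1.593/-1.310; half-tol=0.423, Σhalf²=0.531951
Nominal = 60.670. Worst-case = [60.670 - 1.310, 60.670 + 1.593] = [59.360, 62.263]. RSS = √0.531951 = 0.729.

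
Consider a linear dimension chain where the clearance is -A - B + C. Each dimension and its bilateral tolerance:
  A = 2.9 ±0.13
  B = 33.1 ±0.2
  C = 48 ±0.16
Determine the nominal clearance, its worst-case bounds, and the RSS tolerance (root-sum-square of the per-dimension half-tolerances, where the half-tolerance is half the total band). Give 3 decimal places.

nominal=12.000 wc=[11.510,12.490] rss=0.287

Stack each dimension's contribution:
  -A: nom -2.900 → Σnom=-2.900; wc +0.130/-0.130 → slack +0.130/-0.130; half-tol=0.130, Σhalf²=0.016900
  -B: nom -33.100 → Σnom=-36.000; wc +0.200/-0.200 → slack +0.330/-0.330; half-tol=0.200, Σhalf²=0.056900
  +C: nom +48.000 → Σnom=12.000; wc +0.160/-0.160 → slack +0.490/-0.490; half-tol=0.160, Σhalf²=0.082500
Nominal = 12.000. Worst-case = [12.000 - 0.490, 12.000 + 0.490] = [11.510, 12.490]. RSS = √0.082500 = 0.287.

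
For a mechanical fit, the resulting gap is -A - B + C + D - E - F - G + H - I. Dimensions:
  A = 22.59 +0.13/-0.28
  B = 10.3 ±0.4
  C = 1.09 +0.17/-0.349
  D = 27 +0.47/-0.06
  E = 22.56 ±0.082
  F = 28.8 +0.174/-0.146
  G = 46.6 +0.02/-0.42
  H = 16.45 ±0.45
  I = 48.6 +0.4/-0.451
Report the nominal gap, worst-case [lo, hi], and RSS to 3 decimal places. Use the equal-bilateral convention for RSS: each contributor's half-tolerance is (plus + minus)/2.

Stack each dimension's contribution:
  -A: nom -22.590 → Σnom=-22.590; wc +0.280/-0.130 → slack +0.280/-0.130; half-tol=0.205, Σhalf²=0.042025
  -B: nom -10.300 → Σnom=-32.890; wc +0.400/-0.400 → slack +0.680/-0.530; half-tol=0.400, Σhalf²=0.202025
  +C: nom +1.090 → Σnom=-31.800; wc +0.170/-0.349 → slack +0.850/-0.879; half-tol=0.260, Σhalf²=0.269365
  +D: nom +27.000 → Σnom=-4.800; wc +0.470/-0.060 → slack +1.320/-0.939; half-tol=0.265, Σhalf²=0.339590
  -E: nom -22.560 → Σnom=-27.360; wc +0.082/-0.082 → slack +1.402/-1.021; half-tol=0.082, Σhalf²=0.346314
  -F: nom -28.800 → Σnom=-56.160; wc +0.146/-0.174 → slack +1.548/-1.195; half-tol=0.160, Σhalf²=0.371914
  -G: nom -46.600 → Σnom=-102.760; wc +0.420/-0.020 → slack +1.968/-1.215; half-tol=0.220, Σhalf²=0.420314
  +H: nom +16.450 → Σnom=-86.310; wc +0.450/-0.450 → slack +2.418/-1.665; half-tol=0.450, Σhalf²=0.622814
  -I: nom -48.600 → Σnom=-134.910; wc +0.451/-0.400 → slack +2.869/-2.065; half-tol=0.425, Σhalf²=0.803865
Nominal = -134.910. Worst-case = [-134.910 - 2.065, -134.910 + 2.869] = [-136.975, -132.041]. RSS = √0.803865 = 0.897.

nominal=-134.910 wc=[-136.975,-132.041] rss=0.897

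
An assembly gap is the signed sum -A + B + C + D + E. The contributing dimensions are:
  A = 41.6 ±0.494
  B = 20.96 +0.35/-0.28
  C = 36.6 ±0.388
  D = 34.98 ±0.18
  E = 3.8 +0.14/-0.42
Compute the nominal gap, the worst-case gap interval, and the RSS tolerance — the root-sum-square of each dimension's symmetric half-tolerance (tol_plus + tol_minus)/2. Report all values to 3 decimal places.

Stack each dimension's contribution:
  -A: nom -41.600 → Σnom=-41.600; wc +0.494/-0.494 → slack +0.494/-0.494; half-tol=0.494, Σhalf²=0.244036
  +B: nom +20.960 → Σnom=-20.640; wc +0.350/-0.280 → slack +0.844/-0.774; half-tol=0.315, Σhalf²=0.343261
  +C: nom +36.600 → Σnom=15.960; wc +0.388/-0.388 → slack +1.232/-1.162; half-tol=0.388, Σhalf²=0.493805
  +D: nom +34.980 → Σnom=50.940; wc +0.180/-0.180 → slack +1.412/-1.342; half-tol=0.180, Σhalf²=0.526205
  +E: nom +3.800 → Σnom=54.740; wc +0.140/-0.420 → slack +1.552/-1.762; half-tol=0.280, Σhalf²=0.604605
Nominal = 54.740. Worst-case = [54.740 - 1.762, 54.740 + 1.552] = [52.978, 56.292]. RSS = √0.604605 = 0.778.

nominal=54.740 wc=[52.978,56.292] rss=0.778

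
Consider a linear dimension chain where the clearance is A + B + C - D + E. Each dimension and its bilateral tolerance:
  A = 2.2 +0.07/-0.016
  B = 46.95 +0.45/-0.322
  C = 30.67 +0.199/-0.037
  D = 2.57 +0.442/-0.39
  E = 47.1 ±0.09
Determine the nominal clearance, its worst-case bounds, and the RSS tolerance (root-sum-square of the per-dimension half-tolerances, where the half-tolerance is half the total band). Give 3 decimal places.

nominal=124.350 wc=[123.443,125.549] rss=0.588

Stack each dimension's contribution:
  +A: nom +2.200 → Σnom=2.200; wc +0.070/-0.016 → slack +0.070/-0.016; half-tol=0.043, Σhalf²=0.001849
  +B: nom +46.950 → Σnom=49.150; wc +0.450/-0.322 → slack +0.520/-0.338; half-tol=0.386, Σhalf²=0.150845
  +C: nom +30.670 → Σnom=79.820; wc +0.199/-0.037 → slack +0.719/-0.375; half-tol=0.118, Σhalf²=0.164769
  -D: nom -2.570 → Σnom=77.250; wc +0.390/-0.442 → slack +1.109/-0.817; half-tol=0.416, Σhalf²=0.337825
  +E: nom +47.100 → Σnom=124.350; wc +0.090/-0.090 → slack +1.199/-0.907; half-tol=0.090, Σhalf²=0.345925
Nominal = 124.350. Worst-case = [124.350 - 0.907, 124.350 + 1.199] = [123.443, 125.549]. RSS = √0.345925 = 0.588.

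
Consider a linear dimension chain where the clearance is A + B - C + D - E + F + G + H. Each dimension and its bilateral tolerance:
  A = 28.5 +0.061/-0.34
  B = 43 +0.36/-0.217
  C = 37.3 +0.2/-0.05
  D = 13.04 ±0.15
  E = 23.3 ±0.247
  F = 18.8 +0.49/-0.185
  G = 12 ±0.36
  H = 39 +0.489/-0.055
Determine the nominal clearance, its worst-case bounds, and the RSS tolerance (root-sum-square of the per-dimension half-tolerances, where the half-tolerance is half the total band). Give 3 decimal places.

nominal=93.740 wc=[91.986,95.947] rss=0.735

Stack each dimension's contribution:
  +A: nom +28.500 → Σnom=28.500; wc +0.061/-0.340 → slack +0.061/-0.340; half-tol=0.201, Σhalf²=0.040200
  +B: nom +43.000 → Σnom=71.500; wc +0.360/-0.217 → slack +0.421/-0.557; half-tol=0.288, Σhalf²=0.123433
  -C: nom -37.300 → Σnom=34.200; wc +0.050/-0.200 → slack +0.471/-0.757; half-tol=0.125, Σhalf²=0.139058
  +D: nom +13.040 → Σnom=47.240; wc +0.150/-0.150 → slack +0.621/-0.907; half-tol=0.150, Σhalf²=0.161557
  -E: nom -23.300 → Σnom=23.940; wc +0.247/-0.247 → slack +0.868/-1.154; half-tol=0.247, Σhalf²=0.222567
  +F: nom +18.800 → Σnom=42.740; wc +0.490/-0.185 → slack +1.358/-1.339; half-tol=0.338, Σhalf²=0.336473
  +G: nom +12.000 → Σnom=54.740; wc +0.360/-0.360 → slack +1.718/-1.699; half-tol=0.360, Σhalf²=0.466073
  +H: nom +39.000 → Σnom=93.740; wc +0.489/-0.055 → slack +2.207/-1.754; half-tol=0.272, Σhalf²=0.540057
Nominal = 93.740. Worst-case = [93.740 - 1.754, 93.740 + 2.207] = [91.986, 95.947]. RSS = √0.540057 = 0.735.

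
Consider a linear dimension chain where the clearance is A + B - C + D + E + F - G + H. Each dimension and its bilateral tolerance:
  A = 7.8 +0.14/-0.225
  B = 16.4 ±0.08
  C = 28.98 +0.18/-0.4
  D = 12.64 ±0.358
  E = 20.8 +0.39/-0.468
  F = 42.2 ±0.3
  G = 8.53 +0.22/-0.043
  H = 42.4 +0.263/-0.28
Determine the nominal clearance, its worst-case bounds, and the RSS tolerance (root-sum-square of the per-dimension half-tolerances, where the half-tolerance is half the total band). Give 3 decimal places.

nominal=104.730 wc=[102.619,106.704] rss=0.786

Stack each dimension's contribution:
  +A: nom +7.800 → Σnom=7.800; wc +0.140/-0.225 → slack +0.140/-0.225; half-tol=0.182, Σhalf²=0.033306
  +B: nom +16.400 → Σnom=24.200; wc +0.080/-0.080 → slack +0.220/-0.305; half-tol=0.080, Σhalf²=0.039706
  -C: nom -28.980 → Σnom=-4.780; wc +0.400/-0.180 → slack +0.620/-0.485; half-tol=0.290, Σhalf²=0.123806
  +D: nom +12.640 → Σnom=7.860; wc +0.358/-0.358 → slack +0.978/-0.843; half-tol=0.358, Σhalf²=0.251970
  +E: nom +20.800 → Σnom=28.660; wc +0.390/-0.468 → slack +1.368/-1.311; half-tol=0.429, Σhalf²=0.436011
  +F: nom +42.200 → Σnom=70.860; wc +0.300/-0.300 → slack +1.668/-1.611; half-tol=0.300, Σhalf²=0.526011
  -G: nom -8.530 → Σnom=62.330; wc +0.043/-0.220 → slack +1.711/-1.831; half-tol=0.132, Σhalf²=0.543304
  +H: nom +42.400 → Σnom=104.730; wc +0.263/-0.280 → slack +1.974/-2.111; half-tol=0.272, Σhalf²=0.617016
Nominal = 104.730. Worst-case = [104.730 - 2.111, 104.730 + 1.974] = [102.619, 106.704]. RSS = √0.617016 = 0.786.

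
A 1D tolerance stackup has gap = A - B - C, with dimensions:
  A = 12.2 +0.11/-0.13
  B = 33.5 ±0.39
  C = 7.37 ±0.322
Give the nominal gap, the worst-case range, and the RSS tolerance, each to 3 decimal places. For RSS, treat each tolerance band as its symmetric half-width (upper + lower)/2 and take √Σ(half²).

Stack each dimension's contribution:
  +A: nom +12.200 → Σnom=12.200; wc +0.110/-0.130 → slack +0.110/-0.130; half-tol=0.120, Σhalf²=0.014400
  -B: nom -33.500 → Σnom=-21.300; wc +0.390/-0.390 → slack +0.500/-0.520; half-tol=0.390, Σhalf²=0.166500
  -C: nom -7.370 → Σnom=-28.670; wc +0.322/-0.322 → slack +0.822/-0.842; half-tol=0.322, Σhalf²=0.270184
Nominal = -28.670. Worst-case = [-28.670 - 0.842, -28.670 + 0.822] = [-29.512, -27.848]. RSS = √0.270184 = 0.520.

nominal=-28.670 wc=[-29.512,-27.848] rss=0.520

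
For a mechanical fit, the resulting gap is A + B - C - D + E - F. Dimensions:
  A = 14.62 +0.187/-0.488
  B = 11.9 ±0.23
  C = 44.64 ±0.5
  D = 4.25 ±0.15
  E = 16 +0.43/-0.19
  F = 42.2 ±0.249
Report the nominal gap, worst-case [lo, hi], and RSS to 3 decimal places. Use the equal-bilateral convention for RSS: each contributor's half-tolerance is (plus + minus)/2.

nominal=-48.570 wc=[-50.377,-46.824] rss=0.773

Stack each dimension's contribution:
  +A: nom +14.620 → Σnom=14.620; wc +0.187/-0.488 → slack +0.187/-0.488; half-tol=0.338, Σhalf²=0.113906
  +B: nom +11.900 → Σnom=26.520; wc +0.230/-0.230 → slack +0.417/-0.718; half-tol=0.230, Σhalf²=0.166806
  -C: nom -44.640 → Σnom=-18.120; wc +0.500/-0.500 → slack +0.917/-1.218; half-tol=0.500, Σhalf²=0.416806
  -D: nom -4.250 → Σnom=-22.370; wc +0.150/-0.150 → slack +1.067/-1.368; half-tol=0.150, Σhalf²=0.439306
  +E: nom +16.000 → Σnom=-6.370; wc +0.430/-0.190 → slack +1.497/-1.558; half-tol=0.310, Σhalf²=0.535406
  -F: nom -42.200 → Σnom=-48.570; wc +0.249/-0.249 → slack +1.746/-1.807; half-tol=0.249, Σhalf²=0.597407
Nominal = -48.570. Worst-case = [-48.570 - 1.807, -48.570 + 1.746] = [-50.377, -46.824]. RSS = √0.597407 = 0.773.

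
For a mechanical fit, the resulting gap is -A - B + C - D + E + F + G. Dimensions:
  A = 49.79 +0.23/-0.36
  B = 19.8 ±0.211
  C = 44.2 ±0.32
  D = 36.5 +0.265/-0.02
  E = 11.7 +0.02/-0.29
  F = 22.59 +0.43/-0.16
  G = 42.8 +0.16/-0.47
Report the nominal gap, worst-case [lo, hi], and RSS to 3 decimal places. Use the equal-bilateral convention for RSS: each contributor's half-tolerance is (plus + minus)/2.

nominal=15.200 wc=[13.254,16.721] rss=0.682

Stack each dimension's contribution:
  -A: nom -49.790 → Σnom=-49.790; wc +0.360/-0.230 → slack +0.360/-0.230; half-tol=0.295, Σhalf²=0.087025
  -B: nom -19.800 → Σnom=-69.590; wc +0.211/-0.211 → slack +0.571/-0.441; half-tol=0.211, Σhalf²=0.131546
  +C: nom +44.200 → Σnom=-25.390; wc +0.320/-0.320 → slack +0.891/-0.761; half-tol=0.320, Σhalf²=0.233946
  -D: nom -36.500 → Σnom=-61.890; wc +0.020/-0.265 → slack +0.911/-1.026; half-tol=0.143, Σhalf²=0.254252
  +E: nom +11.700 → Σnom=-50.190; wc +0.020/-0.290 → slack +0.931/-1.316; half-tol=0.155, Σhalf²=0.278277
  +F: nom +22.590 → Σnom=-27.600; wc +0.430/-0.160 → slack +1.361/-1.476; half-tol=0.295, Σhalf²=0.365302
  +G: nom +42.800 → Σnom=15.200; wc +0.160/-0.470 → slack +1.521/-1.946; half-tol=0.315, Σhalf²=0.464527
Nominal = 15.200. Worst-case = [15.200 - 1.946, 15.200 + 1.521] = [13.254, 16.721]. RSS = √0.464527 = 0.682.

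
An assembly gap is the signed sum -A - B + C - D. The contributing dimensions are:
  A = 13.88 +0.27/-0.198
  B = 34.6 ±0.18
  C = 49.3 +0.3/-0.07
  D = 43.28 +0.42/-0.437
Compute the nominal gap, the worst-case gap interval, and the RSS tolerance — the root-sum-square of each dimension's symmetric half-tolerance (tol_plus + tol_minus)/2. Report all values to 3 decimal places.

nominal=-42.460 wc=[-43.400,-41.345] rss=0.552

Stack each dimension's contribution:
  -A: nom -13.880 → Σnom=-13.880; wc +0.198/-0.270 → slack +0.198/-0.270; half-tol=0.234, Σhalf²=0.054756
  -B: nom -34.600 → Σnom=-48.480; wc +0.180/-0.180 → slack +0.378/-0.450; half-tol=0.180, Σhalf²=0.087156
  +C: nom +49.300 → Σnom=0.820; wc +0.300/-0.070 → slack +0.678/-0.520; half-tol=0.185, Σhalf²=0.121381
  -D: nom -43.280 → Σnom=-42.460; wc +0.437/-0.420 → slack +1.115/-0.940; half-tol=0.428, Σhalf²=0.304993
Nominal = -42.460. Worst-case = [-42.460 - 0.940, -42.460 + 1.115] = [-43.400, -41.345]. RSS = √0.304993 = 0.552.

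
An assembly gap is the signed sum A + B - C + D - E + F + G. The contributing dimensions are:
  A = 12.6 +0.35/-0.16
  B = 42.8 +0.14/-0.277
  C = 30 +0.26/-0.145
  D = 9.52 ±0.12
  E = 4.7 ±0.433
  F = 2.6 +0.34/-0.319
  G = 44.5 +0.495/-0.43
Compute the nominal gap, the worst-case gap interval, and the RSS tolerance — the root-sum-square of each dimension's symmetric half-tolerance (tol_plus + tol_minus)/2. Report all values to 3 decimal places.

Stack each dimension's contribution:
  +A: nom +12.600 → Σnom=12.600; wc +0.350/-0.160 → slack +0.350/-0.160; half-tol=0.255, Σhalf²=0.065025
  +B: nom +42.800 → Σnom=55.400; wc +0.140/-0.277 → slack +0.490/-0.437; half-tol=0.209, Σhalf²=0.108497
  -C: nom -30.000 → Σnom=25.400; wc +0.145/-0.260 → slack +0.635/-0.697; half-tol=0.203, Σhalf²=0.149504
  +D: nom +9.520 → Σnom=34.920; wc +0.120/-0.120 → slack +0.755/-0.817; half-tol=0.120, Σhalf²=0.163904
  -E: nom -4.700 → Σnom=30.220; wc +0.433/-0.433 → slack +1.188/-1.250; half-tol=0.433, Σhalf²=0.351392
  +F: nom +2.600 → Σnom=32.820; wc +0.340/-0.319 → slack +1.528/-1.569; half-tol=0.330, Σhalf²=0.459963
  +G: nom +44.500 → Σnom=77.320; wc +0.495/-0.430 → slack +2.023/-1.999; half-tol=0.463, Σhalf²=0.673869
Nominal = 77.320. Worst-case = [77.320 - 1.999, 77.320 + 2.023] = [75.321, 79.343]. RSS = √0.673869 = 0.821.

nominal=77.320 wc=[75.321,79.343] rss=0.821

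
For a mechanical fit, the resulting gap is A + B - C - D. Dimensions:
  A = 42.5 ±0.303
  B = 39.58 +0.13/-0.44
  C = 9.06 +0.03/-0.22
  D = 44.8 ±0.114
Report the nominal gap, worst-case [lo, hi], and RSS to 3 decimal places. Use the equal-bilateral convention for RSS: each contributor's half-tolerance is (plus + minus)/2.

nominal=28.220 wc=[27.333,28.987] rss=0.449

Stack each dimension's contribution:
  +A: nom +42.500 → Σnom=42.500; wc +0.303/-0.303 → slack +0.303/-0.303; half-tol=0.303, Σhalf²=0.091809
  +B: nom +39.580 → Σnom=82.080; wc +0.130/-0.440 → slack +0.433/-0.743; half-tol=0.285, Σhalf²=0.173034
  -C: nom -9.060 → Σnom=73.020; wc +0.220/-0.030 → slack +0.653/-0.773; half-tol=0.125, Σhalf²=0.188659
  -D: nom -44.800 → Σnom=28.220; wc +0.114/-0.114 → slack +0.767/-0.887; half-tol=0.114, Σhalf²=0.201655
Nominal = 28.220. Worst-case = [28.220 - 0.887, 28.220 + 0.767] = [27.333, 28.987]. RSS = √0.201655 = 0.449.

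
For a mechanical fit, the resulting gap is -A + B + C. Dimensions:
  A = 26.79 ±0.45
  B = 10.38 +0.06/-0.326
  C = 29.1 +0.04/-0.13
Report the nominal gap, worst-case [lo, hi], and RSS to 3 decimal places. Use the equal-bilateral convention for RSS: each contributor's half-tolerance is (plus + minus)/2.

Stack each dimension's contribution:
  -A: nom -26.790 → Σnom=-26.790; wc +0.450/-0.450 → slack +0.450/-0.450; half-tol=0.450, Σhalf²=0.202500
  +B: nom +10.380 → Σnom=-16.410; wc +0.060/-0.326 → slack +0.510/-0.776; half-tol=0.193, Σhalf²=0.239749
  +C: nom +29.100 → Σnom=12.690; wc +0.040/-0.130 → slack +0.550/-0.906; half-tol=0.085, Σhalf²=0.246974
Nominal = 12.690. Worst-case = [12.690 - 0.906, 12.690 + 0.550] = [11.784, 13.240]. RSS = √0.246974 = 0.497.

nominal=12.690 wc=[11.784,13.240] rss=0.497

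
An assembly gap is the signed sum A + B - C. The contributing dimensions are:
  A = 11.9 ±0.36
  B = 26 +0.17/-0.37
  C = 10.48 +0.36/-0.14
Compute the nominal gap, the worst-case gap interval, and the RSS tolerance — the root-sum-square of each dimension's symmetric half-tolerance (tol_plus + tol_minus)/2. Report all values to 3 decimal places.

nominal=27.420 wc=[26.330,28.090] rss=0.515

Stack each dimension's contribution:
  +A: nom +11.900 → Σnom=11.900; wc +0.360/-0.360 → slack +0.360/-0.360; half-tol=0.360, Σhalf²=0.129600
  +B: nom +26.000 → Σnom=37.900; wc +0.170/-0.370 → slack +0.530/-0.730; half-tol=0.270, Σhalf²=0.202500
  -C: nom -10.480 → Σnom=27.420; wc +0.140/-0.360 → slack +0.670/-1.090; half-tol=0.250, Σhalf²=0.265000
Nominal = 27.420. Worst-case = [27.420 - 1.090, 27.420 + 0.670] = [26.330, 28.090]. RSS = √0.265000 = 0.515.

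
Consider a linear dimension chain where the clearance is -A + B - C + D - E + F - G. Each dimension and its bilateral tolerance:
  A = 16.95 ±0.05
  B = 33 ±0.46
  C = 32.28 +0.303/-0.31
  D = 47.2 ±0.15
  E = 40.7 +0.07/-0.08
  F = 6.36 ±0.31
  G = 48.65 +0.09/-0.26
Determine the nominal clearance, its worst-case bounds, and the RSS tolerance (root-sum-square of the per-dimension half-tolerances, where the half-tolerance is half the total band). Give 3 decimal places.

nominal=-52.020 wc=[-53.453,-50.400] rss=0.680

Stack each dimension's contribution:
  -A: nom -16.950 → Σnom=-16.950; wc +0.050/-0.050 → slack +0.050/-0.050; half-tol=0.050, Σhalf²=0.002500
  +B: nom +33.000 → Σnom=16.050; wc +0.460/-0.460 → slack +0.510/-0.510; half-tol=0.460, Σhalf²=0.214100
  -C: nom -32.280 → Σnom=-16.230; wc +0.310/-0.303 → slack +0.820/-0.813; half-tol=0.306, Σhalf²=0.308042
  +D: nom +47.200 → Σnom=30.970; wc +0.150/-0.150 → slack +0.970/-0.963; half-tol=0.150, Σhalf²=0.330542
  -E: nom -40.700 → Σnom=-9.730; wc +0.080/-0.070 → slack +1.050/-1.033; half-tol=0.075, Σhalf²=0.336167
  +F: nom +6.360 → Σnom=-3.370; wc +0.310/-0.310 → slack +1.360/-1.343; half-tol=0.310, Σhalf²=0.432267
  -G: nom -48.650 → Σnom=-52.020; wc +0.260/-0.090 → slack +1.620/-1.433; half-tol=0.175, Σhalf²=0.462892
Nominal = -52.020. Worst-case = [-52.020 - 1.433, -52.020 + 1.620] = [-53.453, -50.400]. RSS = √0.462892 = 0.680.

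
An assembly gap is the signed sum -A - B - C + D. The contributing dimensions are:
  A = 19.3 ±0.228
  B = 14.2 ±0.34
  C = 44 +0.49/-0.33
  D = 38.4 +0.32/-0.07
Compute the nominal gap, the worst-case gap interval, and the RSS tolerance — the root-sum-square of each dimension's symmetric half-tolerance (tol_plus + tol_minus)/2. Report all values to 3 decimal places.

nominal=-39.100 wc=[-40.228,-37.882] rss=0.611

Stack each dimension's contribution:
  -A: nom -19.300 → Σnom=-19.300; wc +0.228/-0.228 → slack +0.228/-0.228; half-tol=0.228, Σhalf²=0.051984
  -B: nom -14.200 → Σnom=-33.500; wc +0.340/-0.340 → slack +0.568/-0.568; half-tol=0.340, Σhalf²=0.167584
  -C: nom -44.000 → Σnom=-77.500; wc +0.330/-0.490 → slack +0.898/-1.058; half-tol=0.410, Σhalf²=0.335684
  +D: nom +38.400 → Σnom=-39.100; wc +0.320/-0.070 → slack +1.218/-1.128; half-tol=0.195, Σhalf²=0.373709
Nominal = -39.100. Worst-case = [-39.100 - 1.128, -39.100 + 1.218] = [-40.228, -37.882]. RSS = √0.373709 = 0.611.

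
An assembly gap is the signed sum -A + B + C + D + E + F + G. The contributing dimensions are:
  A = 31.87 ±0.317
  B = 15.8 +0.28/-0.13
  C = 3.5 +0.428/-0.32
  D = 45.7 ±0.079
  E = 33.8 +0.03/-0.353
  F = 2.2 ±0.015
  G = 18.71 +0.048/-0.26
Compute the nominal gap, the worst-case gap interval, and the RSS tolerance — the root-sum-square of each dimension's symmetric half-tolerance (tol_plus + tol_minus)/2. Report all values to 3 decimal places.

Stack each dimension's contribution:
  -A: nom -31.870 → Σnom=-31.870; wc +0.317/-0.317 → slack +0.317/-0.317; half-tol=0.317, Σhalf²=0.100489
  +B: nom +15.800 → Σnom=-16.070; wc +0.280/-0.130 → slack +0.597/-0.447; half-tol=0.205, Σhalf²=0.142514
  +C: nom +3.500 → Σnom=-12.570; wc +0.428/-0.320 → slack +1.025/-0.767; half-tol=0.374, Σhalf²=0.282390
  +D: nom +45.700 → Σnom=33.130; wc +0.079/-0.079 → slack +1.104/-0.846; half-tol=0.079, Σhalf²=0.288631
  +E: nom +33.800 → Σnom=66.930; wc +0.030/-0.353 → slack +1.134/-1.199; half-tol=0.192, Σhalf²=0.325303
  +F: nom +2.200 → Σnom=69.130; wc +0.015/-0.015 → slack +1.149/-1.214; half-tol=0.015, Σhalf²=0.325528
  +G: nom +18.710 → Σnom=87.840; wc +0.048/-0.260 → slack +1.197/-1.474; half-tol=0.154, Σhalf²=0.349244
Nominal = 87.840. Worst-case = [87.840 - 1.474, 87.840 + 1.197] = [86.366, 89.037]. RSS = √0.349244 = 0.591.

nominal=87.840 wc=[86.366,89.037] rss=0.591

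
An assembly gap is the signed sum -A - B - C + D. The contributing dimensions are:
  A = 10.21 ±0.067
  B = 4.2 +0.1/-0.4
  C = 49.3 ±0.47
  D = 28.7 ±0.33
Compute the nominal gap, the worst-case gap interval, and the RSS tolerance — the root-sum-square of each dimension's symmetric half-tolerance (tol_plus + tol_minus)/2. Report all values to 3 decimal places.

nominal=-35.010 wc=[-35.977,-33.743] rss=0.630

Stack each dimension's contribution:
  -A: nom -10.210 → Σnom=-10.210; wc +0.067/-0.067 → slack +0.067/-0.067; half-tol=0.067, Σhalf²=0.004489
  -B: nom -4.200 → Σnom=-14.410; wc +0.400/-0.100 → slack +0.467/-0.167; half-tol=0.250, Σhalf²=0.066989
  -C: nom -49.300 → Σnom=-63.710; wc +0.470/-0.470 → slack +0.937/-0.637; half-tol=0.470, Σhalf²=0.287889
  +D: nom +28.700 → Σnom=-35.010; wc +0.330/-0.330 → slack +1.267/-0.967; half-tol=0.330, Σhalf²=0.396789
Nominal = -35.010. Worst-case = [-35.010 - 0.967, -35.010 + 1.267] = [-35.977, -33.743]. RSS = √0.396789 = 0.630.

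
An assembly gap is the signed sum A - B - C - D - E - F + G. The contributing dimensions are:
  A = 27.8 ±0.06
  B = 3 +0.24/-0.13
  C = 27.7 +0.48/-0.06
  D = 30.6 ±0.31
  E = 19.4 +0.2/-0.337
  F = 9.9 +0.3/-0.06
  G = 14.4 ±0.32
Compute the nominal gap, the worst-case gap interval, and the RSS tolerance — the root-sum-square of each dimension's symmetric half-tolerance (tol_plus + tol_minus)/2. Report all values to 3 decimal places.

Stack each dimension's contribution:
  +A: nom +27.800 → Σnom=27.800; wc +0.060/-0.060 → slack +0.060/-0.060; half-tol=0.060, Σhalf²=0.003600
  -B: nom -3.000 → Σnom=24.800; wc +0.130/-0.240 → slack +0.190/-0.300; half-tol=0.185, Σhalf²=0.037825
  -C: nom -27.700 → Σnom=-2.900; wc +0.060/-0.480 → slack +0.250/-0.780; half-tol=0.270, Σhalf²=0.110725
  -D: nom -30.600 → Σnom=-33.500; wc +0.310/-0.310 → slack +0.560/-1.090; half-tol=0.310, Σhalf²=0.206825
  -E: nom -19.400 → Σnom=-52.900; wc +0.337/-0.200 → slack +0.897/-1.290; half-tol=0.269, Σhalf²=0.278917
  -F: nom -9.900 → Σnom=-62.800; wc +0.060/-0.300 → slack +0.957/-1.590; half-tol=0.180, Σhalf²=0.311317
  +G: nom +14.400 → Σnom=-48.400; wc +0.320/-0.320 → slack +1.277/-1.910; half-tol=0.320, Σhalf²=0.413717
Nominal = -48.400. Worst-case = [-48.400 - 1.910, -48.400 + 1.277] = [-50.310, -47.123]. RSS = √0.413717 = 0.643.

nominal=-48.400 wc=[-50.310,-47.123] rss=0.643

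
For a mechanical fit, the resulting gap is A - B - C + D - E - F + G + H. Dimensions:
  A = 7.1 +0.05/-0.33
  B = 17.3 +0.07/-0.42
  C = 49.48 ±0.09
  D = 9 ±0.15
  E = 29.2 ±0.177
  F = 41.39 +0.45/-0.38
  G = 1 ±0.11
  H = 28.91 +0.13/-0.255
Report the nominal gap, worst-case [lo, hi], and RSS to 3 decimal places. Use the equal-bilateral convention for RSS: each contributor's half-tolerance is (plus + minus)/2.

nominal=-91.360 wc=[-92.992,-89.853] rss=0.616

Stack each dimension's contribution:
  +A: nom +7.100 → Σnom=7.100; wc +0.050/-0.330 → slack +0.050/-0.330; half-tol=0.190, Σhalf²=0.036100
  -B: nom -17.300 → Σnom=-10.200; wc +0.420/-0.070 → slack +0.470/-0.400; half-tol=0.245, Σhalf²=0.096125
  -C: nom -49.480 → Σnom=-59.680; wc +0.090/-0.090 → slack +0.560/-0.490; half-tol=0.090, Σhalf²=0.104225
  +D: nom +9.000 → Σnom=-50.680; wc +0.150/-0.150 → slack +0.710/-0.640; half-tol=0.150, Σhalf²=0.126725
  -E: nom -29.200 → Σnom=-79.880; wc +0.177/-0.177 → slack +0.887/-0.817; half-tol=0.177, Σhalf²=0.158054
  -F: nom -41.390 → Σnom=-121.270; wc +0.380/-0.450 → slack +1.267/-1.267; half-tol=0.415, Σhalf²=0.330279
  +G: nom +1.000 → Σnom=-120.270; wc +0.110/-0.110 → slack +1.377/-1.377; half-tol=0.110, Σhalf²=0.342379
  +H: nom +28.910 → Σnom=-91.360; wc +0.130/-0.255 → slack +1.507/-1.632; half-tol=0.193, Σhalf²=0.379435
Nominal = -91.360. Worst-case = [-91.360 - 1.632, -91.360 + 1.507] = [-92.992, -89.853]. RSS = √0.379435 = 0.616.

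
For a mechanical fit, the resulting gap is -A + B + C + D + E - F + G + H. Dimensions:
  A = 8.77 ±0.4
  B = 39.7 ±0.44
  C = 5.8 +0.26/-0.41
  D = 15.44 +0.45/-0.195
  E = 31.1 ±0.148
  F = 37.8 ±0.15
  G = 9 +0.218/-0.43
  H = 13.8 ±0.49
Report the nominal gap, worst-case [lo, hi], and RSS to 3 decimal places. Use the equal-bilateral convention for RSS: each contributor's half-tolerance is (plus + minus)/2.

Stack each dimension's contribution:
  -A: nom -8.770 → Σnom=-8.770; wc +0.400/-0.400 → slack +0.400/-0.400; half-tol=0.400, Σhalf²=0.160000
  +B: nom +39.700 → Σnom=30.930; wc +0.440/-0.440 → slack +0.840/-0.840; half-tol=0.440, Σhalf²=0.353600
  +C: nom +5.800 → Σnom=36.730; wc +0.260/-0.410 → slack +1.100/-1.250; half-tol=0.335, Σhalf²=0.465825
  +D: nom +15.440 → Σnom=52.170; wc +0.450/-0.195 → slack +1.550/-1.445; half-tol=0.323, Σhalf²=0.569831
  +E: nom +31.100 → Σnom=83.270; wc +0.148/-0.148 → slack +1.698/-1.593; half-tol=0.148, Σhalf²=0.591735
  -F: nom -37.800 → Σnom=45.470; wc +0.150/-0.150 → slack +1.848/-1.743; half-tol=0.150, Σhalf²=0.614235
  +G: nom +9.000 → Σnom=54.470; wc +0.218/-0.430 → slack +2.066/-2.173; half-tol=0.324, Σhalf²=0.719211
  +H: nom +13.800 → Σnom=68.270; wc +0.490/-0.490 → slack +2.556/-2.663; half-tol=0.490, Σhalf²=0.959311
Nominal = 68.270. Worst-case = [68.270 - 2.663, 68.270 + 2.556] = [65.607, 70.826]. RSS = √0.959311 = 0.979.

nominal=68.270 wc=[65.607,70.826] rss=0.979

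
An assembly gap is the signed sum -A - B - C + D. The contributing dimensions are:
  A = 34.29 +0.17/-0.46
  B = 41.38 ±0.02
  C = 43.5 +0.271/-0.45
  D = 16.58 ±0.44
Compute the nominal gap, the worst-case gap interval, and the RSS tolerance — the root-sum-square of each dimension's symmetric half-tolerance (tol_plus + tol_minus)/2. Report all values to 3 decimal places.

nominal=-102.590 wc=[-103.491,-101.220] rss=0.651

Stack each dimension's contribution:
  -A: nom -34.290 → Σnom=-34.290; wc +0.460/-0.170 → slack +0.460/-0.170; half-tol=0.315, Σhalf²=0.099225
  -B: nom -41.380 → Σnom=-75.670; wc +0.020/-0.020 → slack +0.480/-0.190; half-tol=0.020, Σhalf²=0.099625
  -C: nom -43.500 → Σnom=-119.170; wc +0.450/-0.271 → slack +0.930/-0.461; half-tol=0.361, Σhalf²=0.229585
  +D: nom +16.580 → Σnom=-102.590; wc +0.440/-0.440 → slack +1.370/-0.901; half-tol=0.440, Σhalf²=0.423185
Nominal = -102.590. Worst-case = [-102.590 - 0.901, -102.590 + 1.370] = [-103.491, -101.220]. RSS = √0.423185 = 0.651.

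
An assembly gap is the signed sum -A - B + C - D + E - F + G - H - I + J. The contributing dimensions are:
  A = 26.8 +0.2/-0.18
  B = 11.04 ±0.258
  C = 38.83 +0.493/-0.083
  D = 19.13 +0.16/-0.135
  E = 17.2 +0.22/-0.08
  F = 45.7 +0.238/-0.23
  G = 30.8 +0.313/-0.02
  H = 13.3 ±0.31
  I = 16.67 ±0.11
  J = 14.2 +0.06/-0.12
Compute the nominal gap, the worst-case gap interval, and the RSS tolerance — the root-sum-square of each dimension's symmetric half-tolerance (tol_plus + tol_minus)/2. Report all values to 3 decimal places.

nominal=-31.610 wc=[-33.189,-29.301] rss=0.655

Stack each dimension's contribution:
  -A: nom -26.800 → Σnom=-26.800; wc +0.180/-0.200 → slack +0.180/-0.200; half-tol=0.190, Σhalf²=0.036100
  -B: nom -11.040 → Σnom=-37.840; wc +0.258/-0.258 → slack +0.438/-0.458; half-tol=0.258, Σhalf²=0.102664
  +C: nom +38.830 → Σnom=0.990; wc +0.493/-0.083 → slack +0.931/-0.541; half-tol=0.288, Σhalf²=0.185608
  -D: nom -19.130 → Σnom=-18.140; wc +0.135/-0.160 → slack +1.066/-0.701; half-tol=0.148, Σhalf²=0.207364
  +E: nom +17.200 → Σnom=-0.940; wc +0.220/-0.080 → slack +1.286/-0.781; half-tol=0.150, Σhalf²=0.229864
  -F: nom -45.700 → Σnom=-46.640; wc +0.230/-0.238 → slack +1.516/-1.019; half-tol=0.234, Σhalf²=0.284620
  +G: nom +30.800 → Σnom=-15.840; wc +0.313/-0.020 → slack +1.829/-1.039; half-tol=0.167, Σhalf²=0.312342
  -H: nom -13.300 → Σnom=-29.140; wc +0.310/-0.310 → slack +2.139/-1.349; half-tol=0.310, Σhalf²=0.408442
  -I: nom -16.670 → Σnom=-45.810; wc +0.110/-0.110 → slack +2.249/-1.459; half-tol=0.110, Σhalf²=0.420542
  +J: nom +14.200 → Σnom=-31.610; wc +0.060/-0.120 → slack +2.309/-1.579; half-tol=0.090, Σhalf²=0.428642
Nominal = -31.610. Worst-case = [-31.610 - 1.579, -31.610 + 2.309] = [-33.189, -29.301]. RSS = √0.428642 = 0.655.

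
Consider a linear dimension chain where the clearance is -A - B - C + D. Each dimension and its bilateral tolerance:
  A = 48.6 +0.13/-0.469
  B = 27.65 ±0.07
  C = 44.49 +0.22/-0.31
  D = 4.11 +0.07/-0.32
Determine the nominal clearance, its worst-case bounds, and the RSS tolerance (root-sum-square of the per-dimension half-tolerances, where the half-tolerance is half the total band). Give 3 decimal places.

nominal=-116.630 wc=[-117.370,-115.711] rss=0.450

Stack each dimension's contribution:
  -A: nom -48.600 → Σnom=-48.600; wc +0.469/-0.130 → slack +0.469/-0.130; half-tol=0.299, Σhalf²=0.089700
  -B: nom -27.650 → Σnom=-76.250; wc +0.070/-0.070 → slack +0.539/-0.200; half-tol=0.070, Σhalf²=0.094600
  -C: nom -44.490 → Σnom=-120.740; wc +0.310/-0.220 → slack +0.849/-0.420; half-tol=0.265, Σhalf²=0.164825
  +D: nom +4.110 → Σnom=-116.630; wc +0.070/-0.320 → slack +0.919/-0.740; half-tol=0.195, Σhalf²=0.202850
Nominal = -116.630. Worst-case = [-116.630 - 0.740, -116.630 + 0.919] = [-117.370, -115.711]. RSS = √0.202850 = 0.450.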